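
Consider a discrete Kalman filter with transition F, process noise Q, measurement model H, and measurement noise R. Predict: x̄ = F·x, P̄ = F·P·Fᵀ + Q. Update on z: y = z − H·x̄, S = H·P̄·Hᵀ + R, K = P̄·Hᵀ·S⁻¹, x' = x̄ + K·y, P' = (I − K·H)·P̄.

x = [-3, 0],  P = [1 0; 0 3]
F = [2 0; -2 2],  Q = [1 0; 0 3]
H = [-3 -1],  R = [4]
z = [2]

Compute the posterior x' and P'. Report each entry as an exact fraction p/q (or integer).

x' = [-7/2, 167/22]
P' = [9/4 -23/4; -23/4 787/44]

x̄ = F·x = [-6, 6]
P̄ = F·P·Fᵀ + Q = [5 -4; -4 19]
y = z − H·x̄ = [-10]
S = H·P̄·Hᵀ + R = [44]
K = P̄·Hᵀ·S⁻¹ = [-1/4; -7/44]
x' = x̄ + K·y = [-7/2, 167/22]
P' = (I − K·H)·P̄ = [9/4 -23/4; -23/4 787/44]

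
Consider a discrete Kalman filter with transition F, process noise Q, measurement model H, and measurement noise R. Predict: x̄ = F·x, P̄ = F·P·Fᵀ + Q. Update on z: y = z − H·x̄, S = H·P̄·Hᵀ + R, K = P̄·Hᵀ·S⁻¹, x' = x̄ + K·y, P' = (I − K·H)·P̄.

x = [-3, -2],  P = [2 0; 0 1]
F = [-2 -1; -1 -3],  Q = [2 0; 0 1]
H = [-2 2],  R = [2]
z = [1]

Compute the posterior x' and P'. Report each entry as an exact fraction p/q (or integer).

x' = [156/19, 166/19]
P' = [177/19 173/19; 173/19 178/19]

x̄ = F·x = [8, 9]
P̄ = F·P·Fᵀ + Q = [11 7; 7 12]
y = z − H·x̄ = [-1]
S = H·P̄·Hᵀ + R = [38]
K = P̄·Hᵀ·S⁻¹ = [-4/19; 5/19]
x' = x̄ + K·y = [156/19, 166/19]
P' = (I − K·H)·P̄ = [177/19 173/19; 173/19 178/19]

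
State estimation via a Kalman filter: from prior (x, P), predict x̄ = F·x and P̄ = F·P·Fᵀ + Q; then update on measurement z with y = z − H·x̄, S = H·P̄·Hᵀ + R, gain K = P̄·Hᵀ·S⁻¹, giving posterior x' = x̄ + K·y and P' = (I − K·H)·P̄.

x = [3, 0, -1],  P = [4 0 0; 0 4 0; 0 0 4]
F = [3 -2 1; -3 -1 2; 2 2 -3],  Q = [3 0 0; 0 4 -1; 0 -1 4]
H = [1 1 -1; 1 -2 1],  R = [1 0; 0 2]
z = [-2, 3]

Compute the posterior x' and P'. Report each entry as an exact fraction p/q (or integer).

x̄ = F·x = [8, -11, 9]
P̄ = F·P·Fᵀ + Q = [59 -20 -4; -20 60 -57; -4 -57 72]
y = z − H·x̄ = [10, -36]
S = H·P̄·Hᵀ + R = [274 -284; -284 673]
K = P̄·Hᵀ·S⁻¹ = [55919/103746 19121/51873; 3111/34582 -4405/17291; -12607/34582 2016/17291]
x' = x̄ + K·y = [6223/51873, -16066/17291, 20008/17291]
P' = (I − K·H)·P̄ = [83507/103746 11537/34582 20733/34582; 11537/34582 37583/34582 46009/34582; 20733/34582 46009/34582 79349/34582]

x' = [6223/51873, -16066/17291, 20008/17291]
P' = [83507/103746 11537/34582 20733/34582; 11537/34582 37583/34582 46009/34582; 20733/34582 46009/34582 79349/34582]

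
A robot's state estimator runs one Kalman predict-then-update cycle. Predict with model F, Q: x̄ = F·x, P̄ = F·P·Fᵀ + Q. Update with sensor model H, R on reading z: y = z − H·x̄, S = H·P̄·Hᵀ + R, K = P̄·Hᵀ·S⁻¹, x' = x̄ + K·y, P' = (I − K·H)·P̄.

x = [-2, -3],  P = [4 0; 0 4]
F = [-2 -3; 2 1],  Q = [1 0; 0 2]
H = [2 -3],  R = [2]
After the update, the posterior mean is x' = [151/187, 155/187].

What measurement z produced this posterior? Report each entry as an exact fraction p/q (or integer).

z = [-1]

x̄ = F·x = [13, -7]
P̄ = F·P·Fᵀ + Q = [53 -28; -28 22]
S = H·P̄·Hᵀ + R = [748]
K = P̄·Hᵀ·S⁻¹ = [95/374; -61/374]
x' − x̄ = [-2280/187, 1464/187] = K·y
y = (KᵀK)⁻¹·Kᵀ·(x' − x̄) = [-48]
z = y + H·x̄ = [-48] + [47] = [-1]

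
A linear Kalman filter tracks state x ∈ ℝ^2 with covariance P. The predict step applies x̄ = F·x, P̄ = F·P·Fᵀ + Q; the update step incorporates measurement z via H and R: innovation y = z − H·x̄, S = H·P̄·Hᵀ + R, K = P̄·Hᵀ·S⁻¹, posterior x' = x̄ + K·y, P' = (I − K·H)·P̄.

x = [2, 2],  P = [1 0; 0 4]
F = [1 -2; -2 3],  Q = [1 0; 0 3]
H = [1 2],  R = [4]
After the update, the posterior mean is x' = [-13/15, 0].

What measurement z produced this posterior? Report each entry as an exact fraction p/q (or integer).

x̄ = F·x = [-2, 2]
P̄ = F·P·Fᵀ + Q = [18 -26; -26 43]
S = H·P̄·Hᵀ + R = [90]
K = P̄·Hᵀ·S⁻¹ = [-17/45; 2/3]
x' − x̄ = [17/15, -2] = K·y
y = (KᵀK)⁻¹·Kᵀ·(x' − x̄) = [-3]
z = y + H·x̄ = [-3] + [2] = [-1]

z = [-1]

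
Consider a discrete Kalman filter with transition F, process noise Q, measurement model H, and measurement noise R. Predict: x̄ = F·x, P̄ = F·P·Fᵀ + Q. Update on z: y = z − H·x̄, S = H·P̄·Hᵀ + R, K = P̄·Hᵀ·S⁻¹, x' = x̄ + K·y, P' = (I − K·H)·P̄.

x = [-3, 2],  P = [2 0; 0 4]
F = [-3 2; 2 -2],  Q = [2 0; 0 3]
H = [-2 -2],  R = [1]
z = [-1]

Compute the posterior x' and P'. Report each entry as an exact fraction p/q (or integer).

x' = [297/29, -280/29]
P' = [788/29 -780/29; -780/29 779/29]

x̄ = F·x = [13, -10]
P̄ = F·P·Fᵀ + Q = [36 -28; -28 27]
y = z − H·x̄ = [5]
S = H·P̄·Hᵀ + R = [29]
K = P̄·Hᵀ·S⁻¹ = [-16/29; 2/29]
x' = x̄ + K·y = [297/29, -280/29]
P' = (I − K·H)·P̄ = [788/29 -780/29; -780/29 779/29]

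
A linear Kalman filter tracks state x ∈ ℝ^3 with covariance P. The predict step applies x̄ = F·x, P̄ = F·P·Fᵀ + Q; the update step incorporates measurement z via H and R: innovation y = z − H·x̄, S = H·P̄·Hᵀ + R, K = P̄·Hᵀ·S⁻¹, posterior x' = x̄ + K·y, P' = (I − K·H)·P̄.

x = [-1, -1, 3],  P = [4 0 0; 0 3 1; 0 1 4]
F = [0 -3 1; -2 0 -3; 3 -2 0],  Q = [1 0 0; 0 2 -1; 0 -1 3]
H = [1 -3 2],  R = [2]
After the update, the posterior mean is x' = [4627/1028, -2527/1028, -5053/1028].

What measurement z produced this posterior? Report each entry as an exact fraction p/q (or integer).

z = [2]

x̄ = F·x = [6, -7, -1]
P̄ = F·P·Fᵀ + Q = [26 -3 16; -3 54 -19; 16 -19 51]
S = H·P̄·Hᵀ + R = [1028]
K = P̄·Hᵀ·S⁻¹ = [67/1028; -203/1028; 175/1028]
x' − x̄ = [-1541/1028, 4669/1028, -4025/1028] = K·y
y = (KᵀK)⁻¹·Kᵀ·(x' − x̄) = [-23]
z = y + H·x̄ = [-23] + [25] = [2]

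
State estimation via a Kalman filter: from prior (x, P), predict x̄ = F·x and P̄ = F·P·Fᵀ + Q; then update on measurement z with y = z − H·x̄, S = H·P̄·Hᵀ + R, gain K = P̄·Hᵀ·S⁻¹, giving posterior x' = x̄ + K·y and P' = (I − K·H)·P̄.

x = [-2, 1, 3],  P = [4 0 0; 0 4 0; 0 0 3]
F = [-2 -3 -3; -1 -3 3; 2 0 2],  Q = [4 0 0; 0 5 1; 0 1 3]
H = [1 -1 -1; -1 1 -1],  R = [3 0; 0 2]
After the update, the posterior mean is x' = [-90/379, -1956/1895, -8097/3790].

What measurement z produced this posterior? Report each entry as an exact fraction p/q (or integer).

x̄ = F·x = [-8, 8, 2]
P̄ = F·P·Fᵀ + Q = [83 17 -34; 17 72 11; -34 11 31]
S = H·P̄·Hᵀ + R = [245 -90; -90 64]
K = P̄·Hᵀ·S⁻¹ = [176/379 58/379; -66/1895 242/379; -901/1895 -341/758]
x' − x̄ = [2942/379, -17116/1895, -15677/3790] = K·y
y = (KᵀK)⁻¹·Kᵀ·(x' − x̄) = [21, -13]
z = y + H·x̄ = [21, -13] + [-18, 14] = [3, 1]

z = [3, 1]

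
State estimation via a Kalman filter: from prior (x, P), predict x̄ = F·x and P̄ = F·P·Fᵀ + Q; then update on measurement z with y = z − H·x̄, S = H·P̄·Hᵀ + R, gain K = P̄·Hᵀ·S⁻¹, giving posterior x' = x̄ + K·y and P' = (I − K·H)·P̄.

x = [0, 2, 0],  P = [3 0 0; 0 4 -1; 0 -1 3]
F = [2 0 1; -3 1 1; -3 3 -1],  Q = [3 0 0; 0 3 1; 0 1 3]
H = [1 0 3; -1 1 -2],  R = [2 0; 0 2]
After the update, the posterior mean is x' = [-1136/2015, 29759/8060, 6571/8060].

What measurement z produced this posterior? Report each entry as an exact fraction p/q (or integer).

x̄ = F·x = [0, 2, 6]
P̄ = F·P·Fᵀ + Q = [18 -16 -24; -16 35 35; -24 35 75]
S = H·P̄·Hᵀ + R = [551 -259; -259 151]
K = P̄·Hᵀ·S⁻¹ = [-566/2015 -784/2015; 4259/8060 6291/8060; 3391/8060 959/8060]
x' − x̄ = [-1136/2015, 13639/8060, -41789/8060] = K·y
y = (KᵀK)⁻¹·Kᵀ·(x' − x̄) = [-16, 13]
z = y + H·x̄ = [-16, 13] + [18, -10] = [2, 3]

z = [2, 3]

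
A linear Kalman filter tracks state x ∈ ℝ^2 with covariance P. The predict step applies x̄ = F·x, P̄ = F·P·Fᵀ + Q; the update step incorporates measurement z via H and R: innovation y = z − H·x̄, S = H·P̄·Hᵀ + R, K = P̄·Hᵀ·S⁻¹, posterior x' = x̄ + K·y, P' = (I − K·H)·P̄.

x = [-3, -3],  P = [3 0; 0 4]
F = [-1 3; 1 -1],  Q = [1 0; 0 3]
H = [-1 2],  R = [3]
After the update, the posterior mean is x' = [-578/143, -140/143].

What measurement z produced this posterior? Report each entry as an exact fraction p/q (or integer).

x̄ = F·x = [-6, 0]
P̄ = F·P·Fᵀ + Q = [40 -15; -15 10]
S = H·P̄·Hᵀ + R = [143]
K = P̄·Hᵀ·S⁻¹ = [-70/143; 35/143]
x' − x̄ = [280/143, -140/143] = K·y
y = (KᵀK)⁻¹·Kᵀ·(x' − x̄) = [-4]
z = y + H·x̄ = [-4] + [6] = [2]

z = [2]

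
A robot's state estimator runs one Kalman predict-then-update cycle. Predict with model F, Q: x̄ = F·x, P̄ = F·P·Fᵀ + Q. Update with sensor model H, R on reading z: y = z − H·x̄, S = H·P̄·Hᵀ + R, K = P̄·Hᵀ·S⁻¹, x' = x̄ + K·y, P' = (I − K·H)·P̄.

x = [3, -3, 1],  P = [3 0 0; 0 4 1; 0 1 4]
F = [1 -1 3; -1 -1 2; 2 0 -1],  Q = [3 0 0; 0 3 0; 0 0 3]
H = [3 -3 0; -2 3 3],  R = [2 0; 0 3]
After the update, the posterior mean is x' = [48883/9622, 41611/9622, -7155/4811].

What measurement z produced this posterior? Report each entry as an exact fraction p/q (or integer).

x̄ = F·x = [9, 2, 5]
P̄ = F·P·Fᵀ + Q = [40 20 -5; 20 22 -13; -5 -13 19]
S = H·P̄·Hᵀ + R = [200 -66; -66 118]
K = P̄·Hᵀ·S⁻¹ = [2385/9622 -760/4811; -783/9622 -749/4811; 1170/4811 1796/4811]
x' − x̄ = [-37715/9622, 22367/9622, -31210/4811] = K·y
y = (KᵀK)⁻¹·Kᵀ·(x' − x̄) = [-19, -5]
z = y + H·x̄ = [-19, -5] + [21, 3] = [2, -2]

z = [2, -2]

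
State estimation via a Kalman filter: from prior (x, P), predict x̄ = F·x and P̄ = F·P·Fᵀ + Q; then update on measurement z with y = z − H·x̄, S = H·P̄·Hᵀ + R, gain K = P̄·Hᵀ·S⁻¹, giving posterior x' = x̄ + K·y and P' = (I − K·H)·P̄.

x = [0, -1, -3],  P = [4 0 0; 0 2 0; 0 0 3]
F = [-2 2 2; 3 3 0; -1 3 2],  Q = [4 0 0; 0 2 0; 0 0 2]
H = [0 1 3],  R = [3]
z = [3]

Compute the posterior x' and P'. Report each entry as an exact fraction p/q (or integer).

x' = [-580/419, 1185/419, -9/419]
P' = [9704/419 -11244/419 3832/419; -11244/419 17988/419 -5922/419; 3832/419 -5922/419 2088/419]

x̄ = F·x = [-8, -3, -9]
P̄ = F·P·Fᵀ + Q = [40 -12 32; -12 56 6; 32 6 36]
y = z − H·x̄ = [33]
S = H·P̄·Hᵀ + R = [419]
K = P̄·Hᵀ·S⁻¹ = [84/419; 74/419; 114/419]
x' = x̄ + K·y = [-580/419, 1185/419, -9/419]
P' = (I − K·H)·P̄ = [9704/419 -11244/419 3832/419; -11244/419 17988/419 -5922/419; 3832/419 -5922/419 2088/419]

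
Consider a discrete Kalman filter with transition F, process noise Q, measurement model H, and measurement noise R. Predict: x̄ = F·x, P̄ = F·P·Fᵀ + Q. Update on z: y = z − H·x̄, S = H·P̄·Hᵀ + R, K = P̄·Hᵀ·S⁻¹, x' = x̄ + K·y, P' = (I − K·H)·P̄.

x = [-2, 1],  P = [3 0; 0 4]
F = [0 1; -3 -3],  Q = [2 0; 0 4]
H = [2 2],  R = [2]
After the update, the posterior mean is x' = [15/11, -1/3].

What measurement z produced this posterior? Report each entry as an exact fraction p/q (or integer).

x̄ = F·x = [1, 3]
P̄ = F·P·Fᵀ + Q = [6 -12; -12 67]
S = H·P̄·Hᵀ + R = [198]
K = P̄·Hᵀ·S⁻¹ = [-2/33; 5/9]
x' − x̄ = [4/11, -10/3] = K·y
y = (KᵀK)⁻¹·Kᵀ·(x' − x̄) = [-6]
z = y + H·x̄ = [-6] + [8] = [2]

z = [2]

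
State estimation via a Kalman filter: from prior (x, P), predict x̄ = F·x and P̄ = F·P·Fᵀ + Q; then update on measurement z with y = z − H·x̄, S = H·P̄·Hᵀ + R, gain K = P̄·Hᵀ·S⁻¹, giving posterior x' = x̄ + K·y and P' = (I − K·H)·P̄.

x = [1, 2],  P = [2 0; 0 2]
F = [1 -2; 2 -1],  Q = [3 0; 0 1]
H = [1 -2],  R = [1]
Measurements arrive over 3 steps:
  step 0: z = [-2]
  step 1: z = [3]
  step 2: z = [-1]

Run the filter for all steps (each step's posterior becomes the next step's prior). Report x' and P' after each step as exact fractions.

step 0: x̄ = F·x = [-3, 0]
step 0: P̄ = F·P·Fᵀ + Q = [13 8; 8 11]
step 0: y = z − H·x̄ = [1]
step 0: S = H·P̄·Hᵀ + R = [26]
step 0: K = P̄·Hᵀ·S⁻¹ = [-3/26; -7/13]
step 0: x' = x̄ + K·y = [-81/26, -7/13]
step 0: P' = (I − K·H)·P̄ = [329/26 83/13; 83/13 45/13]
step 1: x̄ = F·x = [-53/26, -74/13]
step 1: P̄ = F·P·Fᵀ + Q = [103/26 4/13; 4/13 384/13]
step 1: y = z − H·x̄ = [-165/26]
step 1: S = H·P̄·Hᵀ + R = [3169/26]
step 1: K = P̄·Hᵀ·S⁻¹ = [87/3169; -1528/3169]
step 1: x' = x̄ + K·y = [-7012/3169, -8342/3169]
step 1: P' = (I − K·H)·P̄ = [12263/3169 6088/3169; 6088/3169 3808/3169]
step 2: x̄ = F·x = [9672/3169, -5682/3169]
step 2: P̄ = F·P·Fᵀ + Q = [12650/3169 1702/3169; 1702/3169 31677/3169]
step 2: y = z − H·x̄ = [-24205/3169]
step 2: S = H·P̄·Hᵀ + R = [135719/3169]
step 2: K = P̄·Hᵀ·S⁻¹ = [9246/135719; -61652/135719]
step 2: x' = x̄ + K·y = [343602/135719, 227558/135719]
step 2: P' = (I − K·H)·P̄ = [514786/135719 252770/135719; 252770/135719 157211/135719]

step 0: x' = [-81/26, -7/13], P' = [329/26 83/13; 83/13 45/13]
step 1: x' = [-7012/3169, -8342/3169], P' = [12263/3169 6088/3169; 6088/3169 3808/3169]
step 2: x' = [343602/135719, 227558/135719], P' = [514786/135719 252770/135719; 252770/135719 157211/135719]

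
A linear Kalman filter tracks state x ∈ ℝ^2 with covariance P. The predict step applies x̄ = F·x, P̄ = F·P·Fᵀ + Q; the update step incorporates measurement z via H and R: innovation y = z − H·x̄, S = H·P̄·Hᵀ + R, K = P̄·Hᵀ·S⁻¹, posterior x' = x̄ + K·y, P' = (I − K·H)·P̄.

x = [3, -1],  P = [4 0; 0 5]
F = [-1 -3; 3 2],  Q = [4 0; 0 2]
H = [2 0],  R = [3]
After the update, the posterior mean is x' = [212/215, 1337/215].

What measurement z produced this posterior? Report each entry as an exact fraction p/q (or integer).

x̄ = F·x = [0, 7]
P̄ = F·P·Fᵀ + Q = [53 -42; -42 58]
S = H·P̄·Hᵀ + R = [215]
K = P̄·Hᵀ·S⁻¹ = [106/215; -84/215]
x' − x̄ = [212/215, -168/215] = K·y
y = (KᵀK)⁻¹·Kᵀ·(x' − x̄) = [2]
z = y + H·x̄ = [2] + [0] = [2]

z = [2]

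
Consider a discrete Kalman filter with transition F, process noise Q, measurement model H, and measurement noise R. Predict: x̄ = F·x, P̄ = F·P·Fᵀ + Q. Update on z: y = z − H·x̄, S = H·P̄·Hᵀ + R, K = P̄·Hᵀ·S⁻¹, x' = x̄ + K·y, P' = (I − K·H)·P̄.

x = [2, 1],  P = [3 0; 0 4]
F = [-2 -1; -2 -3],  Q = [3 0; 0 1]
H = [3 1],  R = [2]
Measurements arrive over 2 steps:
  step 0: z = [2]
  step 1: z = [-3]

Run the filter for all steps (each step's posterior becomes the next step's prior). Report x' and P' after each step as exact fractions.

step 0: x' = [19/61, 57/61], P' = [131/122 -339/122; -339/122 3293/366]
step 1: x' = [-1790/2377, -3833/4754], P' = [18515/14262 -17015/4754; -17015/4754 55931/4754]

step 0: x̄ = F·x = [-5, -7]
step 0: P̄ = F·P·Fᵀ + Q = [19 24; 24 49]
step 0: y = z − H·x̄ = [24]
step 0: S = H·P̄·Hᵀ + R = [366]
step 0: K = P̄·Hᵀ·S⁻¹ = [27/122; 121/366]
step 0: x' = x̄ + K·y = [19/61, 57/61]
step 0: P' = (I − K·H)·P̄ = [131/122 -339/122; -339/122 3293/366]
step 1: x̄ = F·x = [-95/61, -209/61]
step 1: P̄ = F·P·Fᵀ + Q = [1895/366 1105/122; 1105/122 6457/122]
step 1: y = z − H·x̄ = [311/61]
step 1: S = H·P̄·Hᵀ + R = [9508/61]
step 1: K = P̄·Hᵀ·S⁻¹ = [375/2377; 2443/4754]
step 1: x' = x̄ + K·y = [-1790/2377, -3833/4754]
step 1: P' = (I − K·H)·P̄ = [18515/14262 -17015/4754; -17015/4754 55931/4754]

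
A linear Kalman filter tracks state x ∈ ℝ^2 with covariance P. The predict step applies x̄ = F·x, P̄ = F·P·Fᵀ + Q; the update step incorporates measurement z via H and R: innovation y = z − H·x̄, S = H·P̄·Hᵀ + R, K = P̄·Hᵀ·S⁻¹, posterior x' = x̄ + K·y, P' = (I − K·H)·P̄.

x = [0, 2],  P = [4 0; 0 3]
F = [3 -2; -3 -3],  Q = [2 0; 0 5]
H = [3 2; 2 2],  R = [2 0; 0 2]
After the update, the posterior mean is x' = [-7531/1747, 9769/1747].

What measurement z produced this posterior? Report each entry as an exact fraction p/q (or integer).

x̄ = F·x = [-4, -6]
P̄ = F·P·Fᵀ + Q = [50 -18; -18 68]
S = H·P̄·Hᵀ + R = [508 392; 392 330]
K = P̄·Hᵀ·S⁻¹ = [3133/3494 -1522/1747; -3035/3494 2332/1747]
x' − x̄ = [-543/1747, 20251/1747] = K·y
y = (KᵀK)⁻¹·Kᵀ·(x' − x̄) = [22, 23]
z = y + H·x̄ = [22, 23] + [-24, -20] = [-2, 3]

z = [-2, 3]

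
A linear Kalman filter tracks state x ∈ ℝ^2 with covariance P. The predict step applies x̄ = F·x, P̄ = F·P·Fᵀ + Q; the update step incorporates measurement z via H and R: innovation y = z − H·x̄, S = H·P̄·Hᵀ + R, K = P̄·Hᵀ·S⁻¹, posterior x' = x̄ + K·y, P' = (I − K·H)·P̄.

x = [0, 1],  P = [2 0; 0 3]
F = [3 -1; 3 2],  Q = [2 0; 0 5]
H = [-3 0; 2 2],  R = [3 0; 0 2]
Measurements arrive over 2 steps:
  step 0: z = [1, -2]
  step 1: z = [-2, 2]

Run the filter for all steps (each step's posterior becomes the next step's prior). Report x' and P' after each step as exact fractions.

step 0: x̄ = F·x = [-1, 2]
step 0: P̄ = F·P·Fᵀ + Q = [23 12; 12 35]
step 0: y = z − H·x̄ = [-2, -4]
step 0: S = H·P̄·Hᵀ + R = [210 -210; -210 330]
step 0: K = P̄·Hᵀ·S⁻¹ = [-269/840 1/120; 131/420 29/60]
step 0: x' = x̄ + K·y = [-11/28, -39/70]
step 0: P' = (I − K·H)·P̄ = [269/840 -131/420; -131/420 167/210]
step 1: x̄ = F·x = [-87/140, -321/140]
step 1: P̄ = F·P·Fᵀ + Q = [6341/840 299/840; 299/840 6149/840]
step 1: y = z − H·x̄ = [-541/140, 274/35]
step 1: S = H·P̄·Hᵀ + R = [19863/280 -332/7; -332/7 6754/105]
step 1: K = P̄·Hᵀ·S⁻¹ = [-494817/1619531 33200/1619531; 461617/1619531 726908/1619531]
step 1: x' = x̄ + K·y = [1165600/1619531, 193478/1619531]
step 1: P' = (I − K·H)·P̄ = [494817/1619531 -461617/1619531; -461617/1619531 1188525/1619531]

step 0: x' = [-11/28, -39/70], P' = [269/840 -131/420; -131/420 167/210]
step 1: x' = [1165600/1619531, 193478/1619531], P' = [494817/1619531 -461617/1619531; -461617/1619531 1188525/1619531]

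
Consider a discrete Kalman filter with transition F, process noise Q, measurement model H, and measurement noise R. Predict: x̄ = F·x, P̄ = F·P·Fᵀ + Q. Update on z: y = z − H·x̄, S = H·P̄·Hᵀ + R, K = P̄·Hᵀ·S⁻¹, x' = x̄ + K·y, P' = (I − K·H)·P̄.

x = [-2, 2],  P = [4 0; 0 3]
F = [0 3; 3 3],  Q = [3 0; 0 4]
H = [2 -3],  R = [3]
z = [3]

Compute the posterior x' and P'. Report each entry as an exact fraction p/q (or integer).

x' = [867/134, 441/134]
P' = [3873/134 2589/134; 2589/134 1775/134]

x̄ = F·x = [6, 0]
P̄ = F·P·Fᵀ + Q = [30 27; 27 67]
y = z − H·x̄ = [-9]
S = H·P̄·Hᵀ + R = [402]
K = P̄·Hᵀ·S⁻¹ = [-7/134; -49/134]
x' = x̄ + K·y = [867/134, 441/134]
P' = (I − K·H)·P̄ = [3873/134 2589/134; 2589/134 1775/134]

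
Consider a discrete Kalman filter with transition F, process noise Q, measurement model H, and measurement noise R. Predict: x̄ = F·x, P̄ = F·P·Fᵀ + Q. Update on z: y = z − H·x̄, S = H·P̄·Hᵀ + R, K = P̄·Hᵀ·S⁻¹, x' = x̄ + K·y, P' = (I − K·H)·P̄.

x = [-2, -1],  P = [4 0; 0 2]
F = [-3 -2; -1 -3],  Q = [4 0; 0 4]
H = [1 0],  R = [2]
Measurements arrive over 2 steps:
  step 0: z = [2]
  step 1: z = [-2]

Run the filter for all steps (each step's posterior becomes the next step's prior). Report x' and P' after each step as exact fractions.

step 0: x' = [56/25, 53/25], P' = [48/25 24/25; 24/25 362/25]
step 1: x' = [-2542/1159, 1591/1159], P' = [2268/1159 2580/1159; 2580/1159 31450/1159]

step 0: x̄ = F·x = [8, 5]
step 0: P̄ = F·P·Fᵀ + Q = [48 24; 24 26]
step 0: y = z − H·x̄ = [-6]
step 0: S = H·P̄·Hᵀ + R = [50]
step 0: K = P̄·Hᵀ·S⁻¹ = [24/25; 12/25]
step 0: x' = x̄ + K·y = [56/25, 53/25]
step 0: P' = (I − K·H)·P̄ = [48/25 24/25; 24/25 362/25]
step 1: x̄ = F·x = [-274/25, -43/5]
step 1: P̄ = F·P·Fᵀ + Q = [2268/25 516/5; 516/5 142]
step 1: y = z − H·x̄ = [224/25]
step 1: S = H·P̄·Hᵀ + R = [2318/25]
step 1: K = P̄·Hᵀ·S⁻¹ = [1134/1159; 1290/1159]
step 1: x' = x̄ + K·y = [-2542/1159, 1591/1159]
step 1: P' = (I − K·H)·P̄ = [2268/1159 2580/1159; 2580/1159 31450/1159]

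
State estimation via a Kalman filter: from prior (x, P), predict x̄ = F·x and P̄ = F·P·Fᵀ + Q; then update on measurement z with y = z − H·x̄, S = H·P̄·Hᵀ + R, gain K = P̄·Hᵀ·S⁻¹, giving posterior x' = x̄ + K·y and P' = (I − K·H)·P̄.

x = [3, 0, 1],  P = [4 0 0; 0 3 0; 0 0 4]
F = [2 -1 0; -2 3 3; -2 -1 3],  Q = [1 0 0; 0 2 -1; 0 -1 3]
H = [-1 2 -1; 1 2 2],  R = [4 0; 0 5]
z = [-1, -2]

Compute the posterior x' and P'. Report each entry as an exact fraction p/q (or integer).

x̄ = F·x = [6, -3, -3]
P̄ = F·P·Fᵀ + Q = [20 -25 -13; -25 81 42; -13 42 58]
y = z − H·x̄ = [8, 4]
S = H·P̄·Hᵀ + R = [312 311; 311 765]
K = P̄·Hᵀ·S⁻¹ = [-26189/141959 255/141959; 42194/141959 23857/141959; -28322/141959 46215/141959]
x' = x̄ + K·y = [643262/141959, 7103/141959, -467593/141959]
P' = (I − K·H)·P̄ = [1360687/141959 192075/141959 -871781/141959; 192075/141959 108152/141959 -144547/141959; -871781/141959 -144547/141959 695975/141959]

x' = [643262/141959, 7103/141959, -467593/141959]
P' = [1360687/141959 192075/141959 -871781/141959; 192075/141959 108152/141959 -144547/141959; -871781/141959 -144547/141959 695975/141959]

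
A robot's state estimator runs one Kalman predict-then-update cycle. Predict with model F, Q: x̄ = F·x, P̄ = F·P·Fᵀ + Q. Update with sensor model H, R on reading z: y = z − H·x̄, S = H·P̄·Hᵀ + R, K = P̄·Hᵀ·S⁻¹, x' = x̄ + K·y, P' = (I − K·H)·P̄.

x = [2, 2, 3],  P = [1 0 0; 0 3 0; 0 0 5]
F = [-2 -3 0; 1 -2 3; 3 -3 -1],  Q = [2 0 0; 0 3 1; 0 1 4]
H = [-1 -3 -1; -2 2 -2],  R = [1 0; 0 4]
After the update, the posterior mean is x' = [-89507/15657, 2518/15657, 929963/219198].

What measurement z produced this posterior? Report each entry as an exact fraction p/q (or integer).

x̄ = F·x = [-10, 7, -3]
P̄ = F·P·Fᵀ + Q = [33 16 21; 16 61 7; 21 7 45]
S = H·P̄·Hᵀ + R = [808 -34; -34 544]
K = P̄·Hᵀ·S⁻¹ = [-122/921 -2317/15657; -230/921 1943/15657; -755/6447 -49151/219198]
x' − x̄ = [67063/15657, -107081/15657, 1587557/219198] = K·y
y = (KᵀK)⁻¹·Kᵀ·(x' − x̄) = [9, -37]
z = y + H·x̄ = [9, -37] + [-8, 40] = [1, 3]

z = [1, 3]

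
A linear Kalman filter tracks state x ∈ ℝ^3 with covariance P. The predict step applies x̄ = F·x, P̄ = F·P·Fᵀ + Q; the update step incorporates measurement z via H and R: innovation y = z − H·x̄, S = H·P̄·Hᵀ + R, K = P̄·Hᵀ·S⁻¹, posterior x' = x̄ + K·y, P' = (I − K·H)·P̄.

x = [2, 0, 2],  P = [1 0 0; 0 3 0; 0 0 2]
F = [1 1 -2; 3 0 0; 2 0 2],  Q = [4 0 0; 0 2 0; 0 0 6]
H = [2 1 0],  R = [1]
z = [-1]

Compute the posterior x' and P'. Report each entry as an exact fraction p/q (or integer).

x̄ = F·x = [-2, 6, 8]
P̄ = F·P·Fᵀ + Q = [16 3 -6; 3 11 6; -6 6 18]
y = z − H·x̄ = [-3]
S = H·P̄·Hᵀ + R = [88]
K = P̄·Hᵀ·S⁻¹ = [35/88; 17/88; -3/44]
x' = x̄ + K·y = [-281/88, 477/88, 361/44]
P' = (I − K·H)·P̄ = [183/88 -331/88 -159/44; -331/88 679/88 315/44; -159/44 315/44 387/22]

x' = [-281/88, 477/88, 361/44]
P' = [183/88 -331/88 -159/44; -331/88 679/88 315/44; -159/44 315/44 387/22]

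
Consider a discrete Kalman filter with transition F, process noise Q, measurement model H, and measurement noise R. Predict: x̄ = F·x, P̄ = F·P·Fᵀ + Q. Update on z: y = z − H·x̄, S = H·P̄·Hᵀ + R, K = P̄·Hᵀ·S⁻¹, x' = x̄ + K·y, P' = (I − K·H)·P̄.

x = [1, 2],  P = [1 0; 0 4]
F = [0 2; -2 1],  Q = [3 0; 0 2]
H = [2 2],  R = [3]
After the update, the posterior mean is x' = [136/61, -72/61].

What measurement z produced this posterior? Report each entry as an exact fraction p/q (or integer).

x̄ = F·x = [4, 0]
P̄ = F·P·Fᵀ + Q = [19 8; 8 10]
S = H·P̄·Hᵀ + R = [183]
K = P̄·Hᵀ·S⁻¹ = [18/61; 12/61]
x' − x̄ = [-108/61, -72/61] = K·y
y = (KᵀK)⁻¹·Kᵀ·(x' − x̄) = [-6]
z = y + H·x̄ = [-6] + [8] = [2]

z = [2]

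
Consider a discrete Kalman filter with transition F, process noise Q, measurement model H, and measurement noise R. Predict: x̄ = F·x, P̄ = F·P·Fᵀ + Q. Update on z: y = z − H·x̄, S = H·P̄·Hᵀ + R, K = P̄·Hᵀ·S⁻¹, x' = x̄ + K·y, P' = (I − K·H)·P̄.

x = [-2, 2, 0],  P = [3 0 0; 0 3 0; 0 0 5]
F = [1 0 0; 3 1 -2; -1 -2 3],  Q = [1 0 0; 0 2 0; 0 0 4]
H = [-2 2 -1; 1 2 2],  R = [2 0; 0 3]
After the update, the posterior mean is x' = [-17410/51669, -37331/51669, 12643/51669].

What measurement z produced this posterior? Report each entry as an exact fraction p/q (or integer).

x̄ = F·x = [-2, -4, -2]
P̄ = F·P·Fᵀ + Q = [4 9 -3; 9 52 -45; -3 -45 64]
S = H·P̄·Hᵀ + R = [386 -21; -21 135]
K = P̄·Hᵀ·S⁻¹ = [697/17223 6449/51669; 6056/17223 11629/51669; -6415/17223 10402/51669]
x' − x̄ = [85928/51669, 169345/51669, 115981/51669] = K·y
y = (KᵀK)⁻¹·Kᵀ·(x' − x̄) = [1, 13]
z = y + H·x̄ = [1, 13] + [-2, -14] = [-1, -1]

z = [-1, -1]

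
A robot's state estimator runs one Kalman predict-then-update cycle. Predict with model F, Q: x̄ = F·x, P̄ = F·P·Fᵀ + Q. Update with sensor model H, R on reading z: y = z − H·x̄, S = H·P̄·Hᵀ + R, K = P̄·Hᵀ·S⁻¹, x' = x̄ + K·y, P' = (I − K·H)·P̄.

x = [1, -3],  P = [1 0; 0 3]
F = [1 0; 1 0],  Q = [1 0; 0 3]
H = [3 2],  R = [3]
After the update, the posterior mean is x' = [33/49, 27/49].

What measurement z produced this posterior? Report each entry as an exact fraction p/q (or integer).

x̄ = F·x = [1, 1]
P̄ = F·P·Fᵀ + Q = [2 1; 1 4]
S = H·P̄·Hᵀ + R = [49]
K = P̄·Hᵀ·S⁻¹ = [8/49; 11/49]
x' − x̄ = [-16/49, -22/49] = K·y
y = (KᵀK)⁻¹·Kᵀ·(x' − x̄) = [-2]
z = y + H·x̄ = [-2] + [5] = [3]

z = [3]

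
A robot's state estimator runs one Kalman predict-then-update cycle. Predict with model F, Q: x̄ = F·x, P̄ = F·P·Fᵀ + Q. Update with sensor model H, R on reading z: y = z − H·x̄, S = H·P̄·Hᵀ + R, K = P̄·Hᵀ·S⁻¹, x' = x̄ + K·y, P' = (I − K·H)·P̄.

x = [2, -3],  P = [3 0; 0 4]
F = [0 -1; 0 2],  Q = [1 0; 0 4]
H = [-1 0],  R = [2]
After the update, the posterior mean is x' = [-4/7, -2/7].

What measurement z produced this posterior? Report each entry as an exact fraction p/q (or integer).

x̄ = F·x = [3, -6]
P̄ = F·P·Fᵀ + Q = [5 -8; -8 20]
S = H·P̄·Hᵀ + R = [7]
K = P̄·Hᵀ·S⁻¹ = [-5/7; 8/7]
x' − x̄ = [-25/7, 40/7] = K·y
y = (KᵀK)⁻¹·Kᵀ·(x' − x̄) = [5]
z = y + H·x̄ = [5] + [-3] = [2]

z = [2]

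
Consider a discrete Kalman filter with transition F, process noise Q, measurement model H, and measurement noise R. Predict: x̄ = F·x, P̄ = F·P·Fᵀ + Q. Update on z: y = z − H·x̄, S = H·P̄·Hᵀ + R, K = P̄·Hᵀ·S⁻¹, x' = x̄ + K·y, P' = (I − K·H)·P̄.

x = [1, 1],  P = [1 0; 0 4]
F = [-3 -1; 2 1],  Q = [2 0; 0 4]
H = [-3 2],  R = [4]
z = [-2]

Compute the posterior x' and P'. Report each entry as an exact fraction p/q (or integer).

x' = [72/307, -159/307]
P' = [380/307 440/307; 440/307 768/307]

x̄ = F·x = [-4, 3]
P̄ = F·P·Fᵀ + Q = [15 -10; -10 12]
y = z − H·x̄ = [-20]
S = H·P̄·Hᵀ + R = [307]
K = P̄·Hᵀ·S⁻¹ = [-65/307; 54/307]
x' = x̄ + K·y = [72/307, -159/307]
P' = (I − K·H)·P̄ = [380/307 440/307; 440/307 768/307]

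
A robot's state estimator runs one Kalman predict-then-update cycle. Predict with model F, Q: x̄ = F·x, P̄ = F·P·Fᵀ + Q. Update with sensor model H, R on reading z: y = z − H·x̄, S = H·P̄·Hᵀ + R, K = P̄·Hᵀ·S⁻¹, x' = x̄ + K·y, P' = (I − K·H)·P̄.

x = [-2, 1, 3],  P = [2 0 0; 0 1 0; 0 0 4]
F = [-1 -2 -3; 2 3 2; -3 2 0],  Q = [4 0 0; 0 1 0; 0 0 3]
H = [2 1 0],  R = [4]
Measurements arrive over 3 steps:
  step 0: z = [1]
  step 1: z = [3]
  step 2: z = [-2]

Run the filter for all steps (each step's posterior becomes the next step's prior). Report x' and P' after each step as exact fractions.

step 0: x̄ = F·x = [-9, 5, 8]
step 0: P̄ = F·P·Fᵀ + Q = [46 -34 2; -34 34 -6; 2 -6 25]
step 0: y = z − H·x̄ = [14]
step 0: S = H·P̄·Hᵀ + R = [86]
step 0: K = P̄·Hᵀ·S⁻¹ = [29/43; -17/43; -1/43]
step 0: x' = x̄ + K·y = [19/43, -23/43, 330/43]
step 0: P' = (I − K·H)·P̄ = [296/43 -476/43 144/43; -476/43 884/43 -292/43; 144/43 -292/43 1073/43]
step 1: x̄ = F·x = [-963/43, 629/43, -103/43]
step 1: P̄ = F·P·Fᵀ + Q = [9117/43 -6358/43 -1504/43; -6358/43 5411/43 3876/43; -1504/43 3876/43 12041/43]
step 1: y = z − H·x̄ = [1426/43]
step 1: S = H·P̄·Hᵀ + R = [16619/43]
step 1: K = P̄·Hᵀ·S⁻¹ = [11876/16619; -7305/16619; 868/16619]
step 1: x' = x̄ + K·y = [21653/16619, 847/16619, -11023/16619]
step 1: P' = (I − K·H)·P̄ = [243629/16619 -439754/16619 -821008/16619; -439754/16619 850288/16619 1645488/16619; -821008/16619 1645488/16619 4636185/16619]
step 2: x̄ = F·x = [9722/16619, 23801/16619, -63265/16619]
step 2: P̄ = F·P·Fᵀ + Q = [58497714/16619 -45151098/16619 -21691281/16619; -45151098/16619 35089211/16619 17346724/16619; -21691281/16619 17346724/16619 10920718/16619]
step 2: y = z − H·x̄ = [-76483/16619]
step 2: S = H·P̄·Hᵀ + R = [88542151/16619]
step 2: K = P̄·Hᵀ·S⁻¹ = [71844330/88542151; -55212985/88542151; -26035838/88542151]
step 2: x' = x̄ + K·y = [-278841272/88542151, 380904174/88542151, -217240519/88542151]
step 2: P' = (I − K·H)·P̄ = [1077421806/88542151 -1867466292/88542151 -3012536289/88542151; -1867466292/88542151 3514080644/88542151 5920929226/88542151; -3012536289/88542151 5920929226/88542151 17394488346/88542151]

step 0: x' = [19/43, -23/43, 330/43], P' = [296/43 -476/43 144/43; -476/43 884/43 -292/43; 144/43 -292/43 1073/43]
step 1: x' = [21653/16619, 847/16619, -11023/16619], P' = [243629/16619 -439754/16619 -821008/16619; -439754/16619 850288/16619 1645488/16619; -821008/16619 1645488/16619 4636185/16619]
step 2: x' = [-278841272/88542151, 380904174/88542151, -217240519/88542151], P' = [1077421806/88542151 -1867466292/88542151 -3012536289/88542151; -1867466292/88542151 3514080644/88542151 5920929226/88542151; -3012536289/88542151 5920929226/88542151 17394488346/88542151]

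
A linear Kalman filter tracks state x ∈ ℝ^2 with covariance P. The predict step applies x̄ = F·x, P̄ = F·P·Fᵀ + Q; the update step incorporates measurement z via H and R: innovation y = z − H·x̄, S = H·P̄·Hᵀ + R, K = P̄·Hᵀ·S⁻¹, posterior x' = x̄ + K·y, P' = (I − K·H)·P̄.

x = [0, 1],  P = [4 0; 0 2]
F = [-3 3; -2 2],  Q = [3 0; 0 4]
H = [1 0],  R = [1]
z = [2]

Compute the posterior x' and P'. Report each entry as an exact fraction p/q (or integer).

x̄ = F·x = [3, 2]
P̄ = F·P·Fᵀ + Q = [57 36; 36 28]
y = z − H·x̄ = [-1]
S = H·P̄·Hᵀ + R = [58]
K = P̄·Hᵀ·S⁻¹ = [57/58; 18/29]
x' = x̄ + K·y = [117/58, 40/29]
P' = (I − K·H)·P̄ = [57/58 18/29; 18/29 164/29]

x' = [117/58, 40/29]
P' = [57/58 18/29; 18/29 164/29]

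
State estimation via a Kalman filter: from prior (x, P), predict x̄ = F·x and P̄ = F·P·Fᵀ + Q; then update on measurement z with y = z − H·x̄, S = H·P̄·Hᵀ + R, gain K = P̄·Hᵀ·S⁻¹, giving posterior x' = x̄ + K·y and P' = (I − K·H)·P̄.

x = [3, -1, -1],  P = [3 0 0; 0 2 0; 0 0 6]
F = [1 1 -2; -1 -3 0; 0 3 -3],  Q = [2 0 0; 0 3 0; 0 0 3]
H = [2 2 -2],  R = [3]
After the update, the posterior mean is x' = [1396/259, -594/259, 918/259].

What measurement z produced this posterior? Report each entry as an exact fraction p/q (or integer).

z = [-1]

x̄ = F·x = [4, 0, 0]
P̄ = F·P·Fᵀ + Q = [31 -9 42; -9 24 -18; 42 -18 75]
S = H·P̄·Hᵀ + R = [259]
K = P̄·Hᵀ·S⁻¹ = [-40/259; 66/259; -102/259]
x' − x̄ = [360/259, -594/259, 918/259] = K·y
y = (KᵀK)⁻¹·Kᵀ·(x' − x̄) = [-9]
z = y + H·x̄ = [-9] + [8] = [-1]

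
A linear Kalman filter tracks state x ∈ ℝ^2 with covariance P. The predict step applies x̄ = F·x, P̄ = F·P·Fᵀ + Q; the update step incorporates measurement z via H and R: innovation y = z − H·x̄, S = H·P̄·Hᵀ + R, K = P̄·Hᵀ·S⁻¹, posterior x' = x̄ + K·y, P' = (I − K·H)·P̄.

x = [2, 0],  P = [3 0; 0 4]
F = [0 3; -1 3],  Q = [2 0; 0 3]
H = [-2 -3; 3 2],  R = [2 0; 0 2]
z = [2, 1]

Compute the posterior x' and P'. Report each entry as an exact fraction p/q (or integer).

x̄ = F·x = [0, -2]
P̄ = F·P·Fᵀ + Q = [38 36; 36 42]
y = z − H·x̄ = [-4, 5]
S = H·P̄·Hᵀ + R = [964 -948; -948 944]
K = P̄·Hᵀ·S⁻¹ = [47/202 87/202; -306/707 -327/1414]
x' = x̄ + K·y = [247/202, -2015/1414]
P' = (I − K·H)·P̄ = [71/101 -63/101; -63/101 498/707]

x' = [247/202, -2015/1414]
P' = [71/101 -63/101; -63/101 498/707]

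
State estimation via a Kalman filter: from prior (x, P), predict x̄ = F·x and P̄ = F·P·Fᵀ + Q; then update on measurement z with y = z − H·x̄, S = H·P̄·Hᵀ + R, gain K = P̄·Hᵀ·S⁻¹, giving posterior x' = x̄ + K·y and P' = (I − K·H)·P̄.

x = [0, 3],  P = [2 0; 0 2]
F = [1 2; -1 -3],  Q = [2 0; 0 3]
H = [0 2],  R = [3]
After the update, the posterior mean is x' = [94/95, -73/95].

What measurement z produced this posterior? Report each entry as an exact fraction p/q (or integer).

z = [-1]

x̄ = F·x = [6, -9]
P̄ = F·P·Fᵀ + Q = [12 -14; -14 23]
S = H·P̄·Hᵀ + R = [95]
K = P̄·Hᵀ·S⁻¹ = [-28/95; 46/95]
x' − x̄ = [-476/95, 782/95] = K·y
y = (KᵀK)⁻¹·Kᵀ·(x' − x̄) = [17]
z = y + H·x̄ = [17] + [-18] = [-1]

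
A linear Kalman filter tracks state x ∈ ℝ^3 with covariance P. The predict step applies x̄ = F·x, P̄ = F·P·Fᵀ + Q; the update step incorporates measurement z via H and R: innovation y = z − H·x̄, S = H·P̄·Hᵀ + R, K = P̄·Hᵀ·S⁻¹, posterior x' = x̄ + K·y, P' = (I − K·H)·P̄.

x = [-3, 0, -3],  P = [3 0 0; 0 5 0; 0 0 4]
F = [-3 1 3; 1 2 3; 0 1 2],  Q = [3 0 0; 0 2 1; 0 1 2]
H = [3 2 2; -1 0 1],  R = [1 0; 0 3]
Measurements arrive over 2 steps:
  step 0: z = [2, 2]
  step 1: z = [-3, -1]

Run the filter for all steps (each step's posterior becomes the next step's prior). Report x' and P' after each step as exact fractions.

step 0: x' = [-525/2714, 1509/2714, 1933/2714], P' = [9071/5428 -12239/5428 -1027/5428; -12239/5428 225549/59708 -17839/59708; -1027/5428 -17839/59708 38317/59708]
step 1: x' = [-75067319/117750437, 84005259/471001748, -324197641/471001748], P' = [87312949/117750437 -85540540/117750437 -35632745/117750437; -85540540/117750437 594302491/471001748 -50840665/471001748; -35632745/117750437 -50840665/471001748 293021707/471001748]

step 0: x̄ = F·x = [0, -12, -6]
step 0: P̄ = F·P·Fᵀ + Q = [71 37 29; 37 61 35; 29 35 23]
step 0: y = z − H·x̄ = [38, 8]
step 0: S = H·P̄·Hᵀ + R = [2048 -142; -142 39]
step 0: K = P̄·Hᵀ·S⁻¹ = [681/5428 -1683/2714; 11533/59708 19465/29854; 7065/59708 8269/29854]
step 0: x' = x̄ + K·y = [-525/2714, 1509/2714, 1933/2714]
step 0: P' = (I − K·H)·P̄ = [9071/5428 -12239/5428 -1027/5428; -12239/5428 225549/59708 -17839/59708; -1027/5428 -17839/59708 38317/59708]
step 1: x̄ = F·x = [8883/2714, 4146/1357, 5375/2714]
step 1: P̄ = F·P·Fᵀ + Q = [2551641/59708 269246/14927 76175/5428; 269246/14927 161470/14927 10423/1357; 76175/5428 10423/1357 38807/5428]
step 1: y = z − H·x̄ = [-62125/2714, 397/1357]
step 1: S = H·P̄·Hᵀ + R = [53963309/59708 -1799997/14927; -1799997/14927 370448/14927]
step 1: K = P̄·Hᵀ·S⁻¹ = [19592277/117750437 -40981898/117750437; 15109293/117750437 97107165/471001748; 14192286/117750437 145184229/471001748]
step 1: x' = x̄ + K·y = [-75067319/117750437, 84005259/471001748, -324197641/471001748]
step 1: P' = (I − K·H)·P̄ = [87312949/117750437 -85540540/117750437 -35632745/117750437; -85540540/117750437 594302491/471001748 -50840665/471001748; -35632745/117750437 -50840665/471001748 293021707/471001748]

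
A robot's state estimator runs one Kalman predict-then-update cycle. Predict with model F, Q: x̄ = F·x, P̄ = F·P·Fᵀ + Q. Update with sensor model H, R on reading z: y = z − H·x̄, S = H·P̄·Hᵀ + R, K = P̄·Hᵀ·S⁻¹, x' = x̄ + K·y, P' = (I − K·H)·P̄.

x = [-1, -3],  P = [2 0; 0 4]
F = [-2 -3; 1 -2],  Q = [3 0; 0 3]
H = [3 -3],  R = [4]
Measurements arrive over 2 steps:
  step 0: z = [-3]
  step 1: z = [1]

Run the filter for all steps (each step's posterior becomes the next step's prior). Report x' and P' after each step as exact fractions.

step 0: x' = [1115/256, 1343/256], P' = [5471/256 5363/256; 5363/256 5367/256]
step 1: x' = [-610013/397952, -733117/397952], P' = [2689129/397952 2471753/397952; 2471753/397952 2431017/397952]

step 0: x̄ = F·x = [11, 5]
step 0: P̄ = F·P·Fᵀ + Q = [47 20; 20 21]
step 0: y = z − H·x̄ = [-21]
step 0: S = H·P̄·Hᵀ + R = [256]
step 0: K = P̄·Hᵀ·S⁻¹ = [81/256; -3/256]
step 0: x' = x̄ + K·y = [1115/256, 1343/256]
step 0: P' = (I − K·H)·P̄ = [5471/256 5363/256; 5363/256 5367/256]
step 1: x̄ = F·x = [-6259/256, -1571/256]
step 1: P̄ = F·P·Fᵀ + Q = [135311/256 26623/256; 26623/256 6255/256]
step 1: y = z − H·x̄ = [895/16]
step 1: S = H·P̄·Hᵀ + R = [3109]
step 1: K = P̄·Hᵀ·S⁻¹ = [20379/49744; 3819/49744]
step 1: x' = x̄ + K·y = [-610013/397952, -733117/397952]
step 1: P' = (I − K·H)·P̄ = [2689129/397952 2471753/397952; 2471753/397952 2431017/397952]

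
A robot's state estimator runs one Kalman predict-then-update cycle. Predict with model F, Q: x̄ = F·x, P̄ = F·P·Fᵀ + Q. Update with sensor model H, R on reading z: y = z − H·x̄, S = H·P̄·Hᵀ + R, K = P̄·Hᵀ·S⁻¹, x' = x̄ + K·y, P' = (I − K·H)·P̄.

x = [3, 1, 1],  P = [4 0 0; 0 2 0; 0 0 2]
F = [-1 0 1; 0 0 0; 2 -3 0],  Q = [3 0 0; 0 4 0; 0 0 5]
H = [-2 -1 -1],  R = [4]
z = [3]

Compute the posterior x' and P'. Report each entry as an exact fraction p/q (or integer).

x̄ = F·x = [-2, 0, 3]
P̄ = F·P·Fᵀ + Q = [9 0 -8; 0 4 0; -8 0 39]
y = z − H·x̄ = [2]
S = H·P̄·Hᵀ + R = [51]
K = P̄·Hᵀ·S⁻¹ = [-10/51; -4/51; -23/51]
x' = x̄ + K·y = [-122/51, -8/51, 107/51]
P' = (I − K·H)·P̄ = [359/51 -40/51 -638/51; -40/51 188/51 -92/51; -638/51 -92/51 1460/51]

x' = [-122/51, -8/51, 107/51]
P' = [359/51 -40/51 -638/51; -40/51 188/51 -92/51; -638/51 -92/51 1460/51]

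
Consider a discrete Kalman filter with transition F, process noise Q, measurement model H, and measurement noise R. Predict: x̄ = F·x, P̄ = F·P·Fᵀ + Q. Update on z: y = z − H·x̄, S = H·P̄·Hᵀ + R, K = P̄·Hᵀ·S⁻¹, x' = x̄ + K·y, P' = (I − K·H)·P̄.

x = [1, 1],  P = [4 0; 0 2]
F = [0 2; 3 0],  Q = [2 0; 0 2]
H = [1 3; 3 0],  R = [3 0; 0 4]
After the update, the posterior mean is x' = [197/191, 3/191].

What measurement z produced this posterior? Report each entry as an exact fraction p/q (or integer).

x̄ = F·x = [2, 3]
P̄ = F·P·Fᵀ + Q = [10 0; 0 38]
S = H·P̄·Hᵀ + R = [355 30; 30 94]
K = P̄·Hᵀ·S⁻¹ = [4/3247 1035/3247; 5358/16235 -342/3247]
x' − x̄ = [-185/191, -570/191] = K·y
y = (KᵀK)⁻¹·Kᵀ·(x' − x̄) = [-10, -3]
z = y + H·x̄ = [-10, -3] + [11, 6] = [1, 3]

z = [1, 3]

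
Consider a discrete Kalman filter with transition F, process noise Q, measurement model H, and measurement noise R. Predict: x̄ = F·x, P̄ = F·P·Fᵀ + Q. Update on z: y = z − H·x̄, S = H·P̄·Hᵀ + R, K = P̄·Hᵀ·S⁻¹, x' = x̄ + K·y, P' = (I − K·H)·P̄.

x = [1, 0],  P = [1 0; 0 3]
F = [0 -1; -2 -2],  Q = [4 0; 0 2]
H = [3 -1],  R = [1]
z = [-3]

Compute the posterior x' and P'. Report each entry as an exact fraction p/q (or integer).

x' = [-75/46, -2]
P' = [97/46 6; 6 18]

x̄ = F·x = [0, -2]
P̄ = F·P·Fᵀ + Q = [7 6; 6 18]
y = z − H·x̄ = [-5]
S = H·P̄·Hᵀ + R = [46]
K = P̄·Hᵀ·S⁻¹ = [15/46; 0]
x' = x̄ + K·y = [-75/46, -2]
P' = (I − K·H)·P̄ = [97/46 6; 6 18]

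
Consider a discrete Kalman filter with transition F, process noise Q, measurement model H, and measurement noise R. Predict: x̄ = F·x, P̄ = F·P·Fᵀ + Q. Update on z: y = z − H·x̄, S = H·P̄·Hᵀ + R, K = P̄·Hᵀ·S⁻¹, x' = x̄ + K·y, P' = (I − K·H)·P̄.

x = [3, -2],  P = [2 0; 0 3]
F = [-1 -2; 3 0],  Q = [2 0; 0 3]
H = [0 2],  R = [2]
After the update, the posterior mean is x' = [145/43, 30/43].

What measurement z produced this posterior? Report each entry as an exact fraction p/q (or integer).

x̄ = F·x = [1, 9]
P̄ = F·P·Fᵀ + Q = [16 -6; -6 21]
S = H·P̄·Hᵀ + R = [86]
K = P̄·Hᵀ·S⁻¹ = [-6/43; 21/43]
x' − x̄ = [102/43, -357/43] = K·y
y = (KᵀK)⁻¹·Kᵀ·(x' − x̄) = [-17]
z = y + H·x̄ = [-17] + [18] = [1]

z = [1]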